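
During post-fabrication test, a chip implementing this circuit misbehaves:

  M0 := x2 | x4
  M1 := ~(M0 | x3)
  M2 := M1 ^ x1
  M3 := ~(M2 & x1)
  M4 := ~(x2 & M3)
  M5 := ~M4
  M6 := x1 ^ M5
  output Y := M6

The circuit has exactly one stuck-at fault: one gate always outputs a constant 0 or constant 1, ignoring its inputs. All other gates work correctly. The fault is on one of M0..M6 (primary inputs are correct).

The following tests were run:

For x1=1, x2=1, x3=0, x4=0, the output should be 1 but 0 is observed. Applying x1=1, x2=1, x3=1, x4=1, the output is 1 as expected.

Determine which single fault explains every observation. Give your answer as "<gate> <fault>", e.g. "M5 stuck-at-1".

Fault-free values for test 1 (x1=1, x2=1, x3=0, x4=0): M0=1, M1=0, M2=1, M3=0, M4=1, M5=0, M6=1, giving Y=1. Observed 0.
Test 1: faults giving observed 0 are {M0 stuck-at-0, M1 stuck-at-1, M2 stuck-at-0, M3 stuck-at-1, M4 stuck-at-0, M5 stuck-at-1, M6 stuck-at-0}.
Test 2 (x1=1, x2=1, x3=1, x4=1): fault-free M0=1, M1=0, M2=1, M3=0, M4=1, M5=0, M6=1 → 1; observed 1. Eliminates M1 stuck-at-1, M2 stuck-at-0, M3 stuck-at-1, M4 stuck-at-0, M5 stuck-at-1, M6 stuck-at-0.
Only M0 stuck-at-0 is consistent with every test.

M0 stuck-at-0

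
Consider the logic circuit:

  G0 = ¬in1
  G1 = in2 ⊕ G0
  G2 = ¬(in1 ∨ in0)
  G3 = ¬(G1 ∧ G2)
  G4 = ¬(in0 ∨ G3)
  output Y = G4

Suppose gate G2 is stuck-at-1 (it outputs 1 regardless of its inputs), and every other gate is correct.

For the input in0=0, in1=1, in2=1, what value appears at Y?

Propagate with G2 forced: G0=0, G1=1, G2=1 [stuck-at-1], G3=0, G4=1.
So Y = 1. (Without the fault it would be 0.)

1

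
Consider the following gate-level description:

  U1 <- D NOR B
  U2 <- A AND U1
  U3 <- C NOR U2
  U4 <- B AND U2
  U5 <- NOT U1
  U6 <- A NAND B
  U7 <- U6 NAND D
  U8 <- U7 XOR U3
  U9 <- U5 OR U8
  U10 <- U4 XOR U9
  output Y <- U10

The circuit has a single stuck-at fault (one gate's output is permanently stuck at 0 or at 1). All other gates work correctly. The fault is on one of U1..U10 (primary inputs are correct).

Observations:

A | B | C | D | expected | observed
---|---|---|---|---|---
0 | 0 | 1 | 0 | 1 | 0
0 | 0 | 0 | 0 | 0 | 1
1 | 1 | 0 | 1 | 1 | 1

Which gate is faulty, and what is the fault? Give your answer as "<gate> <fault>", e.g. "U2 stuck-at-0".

Fault-free values for test 1 (A=0, B=0, C=1, D=0): U1=1, U2=0, U3=0, U4=0, U5=0, U6=1, U7=1, U8=1, U9=1, U10=1, giving Y=1. Observed 0.
Test 1: faults giving observed 0 are {U3 stuck-at-1, U4 stuck-at-1, U7 stuck-at-0, U8 stuck-at-0, U9 stuck-at-0, U10 stuck-at-0}.
Test 2 (A=0, B=0, C=0, D=0): fault-free U1=1, U2=0, U3=1, U4=0, U5=0, U6=1, U7=1, U8=0, U9=0, U10=0 → 0; observed 1. Eliminates U3 stuck-at-1, U8 stuck-at-0, U9 stuck-at-0, U10 stuck-at-0.
Test 3 (A=1, B=1, C=0, D=1): fault-free U1=0, U2=0, U3=1, U4=0, U5=1, U6=0, U7=1, U8=0, U9=1, U10=1 → 1; observed 1. Eliminates U4 stuck-at-1.
Only U7 stuck-at-0 is consistent with every test.

U7 stuck-at-0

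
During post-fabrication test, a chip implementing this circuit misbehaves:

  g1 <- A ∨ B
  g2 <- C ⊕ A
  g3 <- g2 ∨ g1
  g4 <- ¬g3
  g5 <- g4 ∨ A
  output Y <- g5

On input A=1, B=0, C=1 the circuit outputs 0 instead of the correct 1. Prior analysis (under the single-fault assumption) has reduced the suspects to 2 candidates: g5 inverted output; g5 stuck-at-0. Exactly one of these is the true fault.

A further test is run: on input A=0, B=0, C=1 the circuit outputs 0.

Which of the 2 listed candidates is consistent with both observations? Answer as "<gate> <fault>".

g5 stuck-at-0

Evaluate each candidate on input A=0, B=0, C=1:
  g5 inverted output: g1=0, g2=1, g3=1, g4=0, g5=1 [inverted output] → 1 — eliminated
  g5 stuck-at-0: g1=0, g2=1, g3=1, g4=0, g5=0 [stuck-at-0] → 0 — matches
Only g5 stuck-at-0 reproduces the observed 0.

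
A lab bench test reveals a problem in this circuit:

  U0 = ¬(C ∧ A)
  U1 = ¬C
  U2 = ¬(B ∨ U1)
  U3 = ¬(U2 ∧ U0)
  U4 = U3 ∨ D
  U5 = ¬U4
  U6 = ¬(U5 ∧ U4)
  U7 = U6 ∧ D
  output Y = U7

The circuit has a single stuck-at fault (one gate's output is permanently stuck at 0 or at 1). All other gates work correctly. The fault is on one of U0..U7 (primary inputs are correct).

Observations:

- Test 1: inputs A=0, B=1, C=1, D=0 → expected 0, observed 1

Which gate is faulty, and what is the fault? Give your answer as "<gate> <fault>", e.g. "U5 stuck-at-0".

Fault-free values for test 1 (A=0, B=1, C=1, D=0): U0=1, U1=0, U2=0, U3=1, U4=1, U5=0, U6=1, U7=0, giving Y=0. Observed 1.
Test 1: faults giving observed 1 are {U7 stuck-at-1}.
Only U7 stuck-at-1 is consistent with every test.

U7 stuck-at-1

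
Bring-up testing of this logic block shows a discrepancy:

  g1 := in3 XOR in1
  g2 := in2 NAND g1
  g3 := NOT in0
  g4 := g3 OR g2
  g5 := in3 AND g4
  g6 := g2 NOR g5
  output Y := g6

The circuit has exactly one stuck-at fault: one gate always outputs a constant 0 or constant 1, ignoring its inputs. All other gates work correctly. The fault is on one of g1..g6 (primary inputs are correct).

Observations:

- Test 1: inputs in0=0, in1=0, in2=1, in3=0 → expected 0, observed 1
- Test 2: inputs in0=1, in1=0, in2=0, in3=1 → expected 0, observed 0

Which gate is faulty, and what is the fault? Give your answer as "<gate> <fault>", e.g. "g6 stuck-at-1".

g1 stuck-at-1

Fault-free values for test 1 (in0=0, in1=0, in2=1, in3=0): g1=0, g2=1, g3=1, g4=1, g5=0, g6=0, giving Y=0. Observed 1.
Test 1: faults giving observed 1 are {g1 stuck-at-1, g2 stuck-at-0, g6 stuck-at-1}.
Test 2 (in0=1, in1=0, in2=0, in3=1): fault-free g1=1, g2=1, g3=0, g4=1, g5=1, g6=0 → 0; observed 0. Eliminates g2 stuck-at-0, g6 stuck-at-1.
Only g1 stuck-at-1 is consistent with every test.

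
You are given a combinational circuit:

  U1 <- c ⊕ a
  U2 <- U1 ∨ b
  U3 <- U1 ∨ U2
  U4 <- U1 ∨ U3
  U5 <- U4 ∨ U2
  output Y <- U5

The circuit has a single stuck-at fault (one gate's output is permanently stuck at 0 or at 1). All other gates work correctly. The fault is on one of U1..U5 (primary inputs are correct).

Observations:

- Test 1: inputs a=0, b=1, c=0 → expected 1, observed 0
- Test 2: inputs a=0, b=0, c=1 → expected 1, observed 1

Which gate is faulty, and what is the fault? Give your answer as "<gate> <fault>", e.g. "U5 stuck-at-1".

U2 stuck-at-0

Fault-free values for test 1 (a=0, b=1, c=0): U1=0, U2=1, U3=1, U4=1, U5=1, giving Y=1. Observed 0.
Test 1: faults giving observed 0 are {U2 stuck-at-0, U5 stuck-at-0}.
Test 2 (a=0, b=0, c=1): fault-free U1=1, U2=1, U3=1, U4=1, U5=1 → 1; observed 1. Eliminates U5 stuck-at-0.
Only U2 stuck-at-0 is consistent with every test.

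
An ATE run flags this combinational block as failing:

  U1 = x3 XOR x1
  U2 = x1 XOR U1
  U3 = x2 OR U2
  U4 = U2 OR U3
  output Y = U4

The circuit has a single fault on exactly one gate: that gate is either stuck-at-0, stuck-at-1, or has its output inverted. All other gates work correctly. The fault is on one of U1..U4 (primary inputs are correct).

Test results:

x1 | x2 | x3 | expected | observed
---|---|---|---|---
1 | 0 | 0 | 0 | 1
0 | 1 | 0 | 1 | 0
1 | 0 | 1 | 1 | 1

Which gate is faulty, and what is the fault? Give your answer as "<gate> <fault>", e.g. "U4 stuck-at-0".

U3 inverted output

Fault-free values for test 1 (x1=1, x2=0, x3=0): U1=1, U2=0, U3=0, U4=0, giving Y=0. Observed 1.
Test 1: faults giving observed 1 are {U1 stuck-at-0, U1 inverted output, U2 stuck-at-1, U2 inverted output, U3 stuck-at-1, U3 inverted output, U4 stuck-at-1, U4 inverted output}.
Test 2 (x1=0, x2=1, x3=0): fault-free U1=0, U2=0, U3=1, U4=1 → 1; observed 0. Eliminates U1 stuck-at-0, U1 inverted output, U2 stuck-at-1, U2 inverted output, U3 stuck-at-1, U4 stuck-at-1.
Test 3 (x1=1, x2=0, x3=1): fault-free U1=0, U2=1, U3=1, U4=1 → 1; observed 1. Eliminates U4 inverted output.
Only U3 inverted output is consistent with every test.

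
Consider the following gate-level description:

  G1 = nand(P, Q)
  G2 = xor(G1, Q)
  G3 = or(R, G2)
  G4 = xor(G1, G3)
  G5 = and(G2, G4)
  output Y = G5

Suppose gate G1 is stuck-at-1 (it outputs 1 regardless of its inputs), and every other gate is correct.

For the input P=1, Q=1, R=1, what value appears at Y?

Propagate with G1 forced: G1=1 [stuck-at-1], G2=0, G3=1, G4=0, G5=0.
So Y = 0. (Without the fault it would be 1.)

0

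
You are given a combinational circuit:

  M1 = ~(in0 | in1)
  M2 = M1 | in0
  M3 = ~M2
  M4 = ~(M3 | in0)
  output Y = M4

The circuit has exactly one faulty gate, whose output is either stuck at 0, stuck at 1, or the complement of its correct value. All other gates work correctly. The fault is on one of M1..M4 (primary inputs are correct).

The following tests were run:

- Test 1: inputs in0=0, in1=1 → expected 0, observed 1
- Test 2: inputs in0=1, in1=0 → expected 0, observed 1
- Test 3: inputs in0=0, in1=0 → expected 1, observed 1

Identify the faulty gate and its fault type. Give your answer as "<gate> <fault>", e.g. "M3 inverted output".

Fault-free values for test 1 (in0=0, in1=1): M1=0, M2=0, M3=1, M4=0, giving Y=0. Observed 1.
Test 1: faults giving observed 1 are {M1 stuck-at-1, M1 inverted output, M2 stuck-at-1, M2 inverted output, M3 stuck-at-0, M3 inverted output, M4 stuck-at-1, M4 inverted output}.
Test 2 (in0=1, in1=0): fault-free M1=0, M2=1, M3=0, M4=0 → 0; observed 1. Eliminates M1 stuck-at-1, M1 inverted output, M2 stuck-at-1, M2 inverted output, M3 stuck-at-0, M3 inverted output.
Test 3 (in0=0, in1=0): fault-free M1=1, M2=1, M3=0, M4=1 → 1; observed 1. Eliminates M4 inverted output.
Only M4 stuck-at-1 is consistent with every test.

M4 stuck-at-1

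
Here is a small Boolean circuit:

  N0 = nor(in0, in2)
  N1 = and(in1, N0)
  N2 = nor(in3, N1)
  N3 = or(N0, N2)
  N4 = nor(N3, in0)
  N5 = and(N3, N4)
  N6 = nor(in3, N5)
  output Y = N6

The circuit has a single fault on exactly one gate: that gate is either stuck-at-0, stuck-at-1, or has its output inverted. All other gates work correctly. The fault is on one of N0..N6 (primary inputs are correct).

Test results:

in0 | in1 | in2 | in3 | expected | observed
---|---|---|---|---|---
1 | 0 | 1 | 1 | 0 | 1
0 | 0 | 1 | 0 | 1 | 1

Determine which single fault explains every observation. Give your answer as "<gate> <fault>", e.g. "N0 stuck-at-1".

N6 stuck-at-1

Fault-free values for test 1 (in0=1, in1=0, in2=1, in3=1): N0=0, N1=0, N2=0, N3=0, N4=0, N5=0, N6=0, giving Y=0. Observed 1.
Test 1: faults giving observed 1 are {N6 stuck-at-1, N6 inverted output}.
Test 2 (in0=0, in1=0, in2=1, in3=0): fault-free N0=0, N1=0, N2=1, N3=1, N4=0, N5=0, N6=1 → 1; observed 1. Eliminates N6 inverted output.
Only N6 stuck-at-1 is consistent with every test.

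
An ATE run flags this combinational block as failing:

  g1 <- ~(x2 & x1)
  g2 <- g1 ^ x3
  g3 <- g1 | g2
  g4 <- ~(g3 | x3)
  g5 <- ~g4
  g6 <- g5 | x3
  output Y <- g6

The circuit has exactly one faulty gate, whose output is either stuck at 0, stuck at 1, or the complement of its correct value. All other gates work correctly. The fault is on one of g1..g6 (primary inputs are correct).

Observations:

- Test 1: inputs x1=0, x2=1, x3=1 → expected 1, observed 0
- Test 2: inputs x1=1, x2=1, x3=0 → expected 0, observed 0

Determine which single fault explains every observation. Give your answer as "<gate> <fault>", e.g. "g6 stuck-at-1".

Fault-free values for test 1 (x1=0, x2=1, x3=1): g1=1, g2=0, g3=1, g4=0, g5=1, g6=1, giving Y=1. Observed 0.
Test 1: faults giving observed 0 are {g6 stuck-at-0, g6 inverted output}.
Test 2 (x1=1, x2=1, x3=0): fault-free g1=0, g2=0, g3=0, g4=1, g5=0, g6=0 → 0; observed 0. Eliminates g6 inverted output.
Only g6 stuck-at-0 is consistent with every test.

g6 stuck-at-0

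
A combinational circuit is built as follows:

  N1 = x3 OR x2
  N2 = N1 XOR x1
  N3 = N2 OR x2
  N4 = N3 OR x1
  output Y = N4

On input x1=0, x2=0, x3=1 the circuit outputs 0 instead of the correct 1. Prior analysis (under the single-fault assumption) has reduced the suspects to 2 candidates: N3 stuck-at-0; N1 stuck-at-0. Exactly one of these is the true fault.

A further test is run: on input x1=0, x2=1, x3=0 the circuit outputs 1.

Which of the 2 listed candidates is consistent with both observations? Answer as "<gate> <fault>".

N1 stuck-at-0

Evaluate each candidate on input x1=0, x2=1, x3=0:
  N3 stuck-at-0: N1=1, N2=1, N3=0 [stuck-at-0], N4=0 → 0 — eliminated
  N1 stuck-at-0: N1=0 [stuck-at-0], N2=0, N3=1, N4=1 → 1 — matches
Only N1 stuck-at-0 reproduces the observed 1.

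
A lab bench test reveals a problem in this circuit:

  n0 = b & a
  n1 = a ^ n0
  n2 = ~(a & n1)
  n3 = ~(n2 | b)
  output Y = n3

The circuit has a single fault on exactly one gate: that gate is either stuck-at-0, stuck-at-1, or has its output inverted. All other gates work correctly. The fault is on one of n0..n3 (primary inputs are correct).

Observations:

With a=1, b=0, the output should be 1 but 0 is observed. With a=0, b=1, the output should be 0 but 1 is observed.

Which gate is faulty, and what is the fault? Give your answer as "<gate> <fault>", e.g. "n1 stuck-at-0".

n3 inverted output

Fault-free values for test 1 (a=1, b=0): n0=0, n1=1, n2=0, n3=1, giving Y=1. Observed 0.
Test 1: faults giving observed 0 are {n0 stuck-at-1, n0 inverted output, n1 stuck-at-0, n1 inverted output, n2 stuck-at-1, n2 inverted output, n3 stuck-at-0, n3 inverted output}.
Test 2 (a=0, b=1): fault-free n0=0, n1=0, n2=1, n3=0 → 0; observed 1. Eliminates n0 stuck-at-1, n0 inverted output, n1 stuck-at-0, n1 inverted output, n2 stuck-at-1, n2 inverted output, n3 stuck-at-0.
Only n3 inverted output is consistent with every test.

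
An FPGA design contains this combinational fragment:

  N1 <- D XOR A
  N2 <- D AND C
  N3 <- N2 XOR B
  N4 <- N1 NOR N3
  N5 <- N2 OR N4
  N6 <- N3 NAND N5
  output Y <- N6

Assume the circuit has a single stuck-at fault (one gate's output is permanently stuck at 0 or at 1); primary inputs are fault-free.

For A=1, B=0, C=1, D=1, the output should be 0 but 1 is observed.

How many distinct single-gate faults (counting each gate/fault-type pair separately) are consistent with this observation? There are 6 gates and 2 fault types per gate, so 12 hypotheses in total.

Fault-free: N1=0, N2=1, N3=1, N4=0, N5=1, N6=0 → 0. Observed 1.
  N1 stuck-at-0: output 0 ✗
  N1 stuck-at-1: output 0 ✗
  N2 stuck-at-0: output 1 ✓
  N2 stuck-at-1: output 0 ✗
  N3 stuck-at-0: output 1 ✓
  N3 stuck-at-1: output 0 ✗
  N4 stuck-at-0: output 0 ✗
  N4 stuck-at-1: output 0 ✗
  N5 stuck-at-0: output 1 ✓
  N5 stuck-at-1: output 0 ✗
  N6 stuck-at-0: output 0 ✗
  N6 stuck-at-1: output 1 ✓
Consistent faults: {N2 stuck-at-0, N3 stuck-at-0, N5 stuck-at-0, N6 stuck-at-1} — 4 in all.

4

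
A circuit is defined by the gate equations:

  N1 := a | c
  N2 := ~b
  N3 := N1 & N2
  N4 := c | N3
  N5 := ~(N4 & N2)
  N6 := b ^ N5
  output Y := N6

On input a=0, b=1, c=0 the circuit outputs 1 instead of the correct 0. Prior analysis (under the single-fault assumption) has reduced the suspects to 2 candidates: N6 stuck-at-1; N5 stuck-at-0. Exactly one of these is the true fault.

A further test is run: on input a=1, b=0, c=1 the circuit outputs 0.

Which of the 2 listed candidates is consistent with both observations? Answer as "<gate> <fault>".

N5 stuck-at-0

Evaluate each candidate on input a=1, b=0, c=1:
  N6 stuck-at-1: N1=1, N2=1, N3=1, N4=1, N5=0, N6=1 [stuck-at-1] → 1 — eliminated
  N5 stuck-at-0: N1=1, N2=1, N3=1, N4=1, N5=0 [stuck-at-0], N6=0 → 0 — matches
Only N5 stuck-at-0 reproduces the observed 0.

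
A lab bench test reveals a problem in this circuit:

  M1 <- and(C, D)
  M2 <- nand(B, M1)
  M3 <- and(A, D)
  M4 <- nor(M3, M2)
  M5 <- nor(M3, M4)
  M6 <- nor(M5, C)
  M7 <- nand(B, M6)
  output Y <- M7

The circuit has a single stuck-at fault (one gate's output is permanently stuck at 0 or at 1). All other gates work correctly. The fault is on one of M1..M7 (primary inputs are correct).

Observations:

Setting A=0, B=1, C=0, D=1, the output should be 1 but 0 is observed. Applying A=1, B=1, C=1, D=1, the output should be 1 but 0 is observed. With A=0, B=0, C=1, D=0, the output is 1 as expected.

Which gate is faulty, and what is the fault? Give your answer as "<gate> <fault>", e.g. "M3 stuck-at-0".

M6 stuck-at-1

Fault-free values for test 1 (A=0, B=1, C=0, D=1): M1=0, M2=1, M3=0, M4=0, M5=1, M6=0, M7=1, giving Y=1. Observed 0.
Test 1: faults giving observed 0 are {M1 stuck-at-1, M2 stuck-at-0, M3 stuck-at-1, M4 stuck-at-1, M5 stuck-at-0, M6 stuck-at-1, M7 stuck-at-0}.
Test 2 (A=1, B=1, C=1, D=1): fault-free M1=1, M2=0, M3=1, M4=0, M5=0, M6=0, M7=1 → 1; observed 0. Eliminates M1 stuck-at-1, M2 stuck-at-0, M3 stuck-at-1, M4 stuck-at-1, M5 stuck-at-0.
Test 3 (A=0, B=0, C=1, D=0): fault-free M1=0, M2=1, M3=0, M4=0, M5=1, M6=0, M7=1 → 1; observed 1. Eliminates M7 stuck-at-0.
Only M6 stuck-at-1 is consistent with every test.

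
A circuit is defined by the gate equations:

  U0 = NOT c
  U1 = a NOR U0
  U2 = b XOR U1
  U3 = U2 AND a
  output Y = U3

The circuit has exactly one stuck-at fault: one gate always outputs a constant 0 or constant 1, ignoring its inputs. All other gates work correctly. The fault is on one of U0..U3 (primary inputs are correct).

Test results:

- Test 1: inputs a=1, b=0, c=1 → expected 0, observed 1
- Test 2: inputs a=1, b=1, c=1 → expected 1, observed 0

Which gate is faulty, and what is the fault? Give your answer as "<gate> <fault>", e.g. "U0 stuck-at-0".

Fault-free values for test 1 (a=1, b=0, c=1): U0=0, U1=0, U2=0, U3=0, giving Y=0. Observed 1.
Test 1: faults giving observed 1 are {U1 stuck-at-1, U2 stuck-at-1, U3 stuck-at-1}.
Test 2 (a=1, b=1, c=1): fault-free U0=0, U1=0, U2=1, U3=1 → 1; observed 0. Eliminates U2 stuck-at-1, U3 stuck-at-1.
Only U1 stuck-at-1 is consistent with every test.

U1 stuck-at-1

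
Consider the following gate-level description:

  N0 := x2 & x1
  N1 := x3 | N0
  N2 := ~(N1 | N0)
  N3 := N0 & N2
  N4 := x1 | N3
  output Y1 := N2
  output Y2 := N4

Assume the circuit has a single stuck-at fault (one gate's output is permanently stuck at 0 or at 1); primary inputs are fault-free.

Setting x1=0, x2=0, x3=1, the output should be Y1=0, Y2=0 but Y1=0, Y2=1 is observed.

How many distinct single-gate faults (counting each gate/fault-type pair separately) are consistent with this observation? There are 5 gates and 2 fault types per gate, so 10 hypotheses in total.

2

Fault-free: N0=0, N1=1, N2=0, N3=0, N4=0 → Y1=0, Y2=0. Observed Y1=0, Y2=1.
  N0 stuck-at-0: output Y1=0, Y2=0 ✗
  N0 stuck-at-1: output Y1=0, Y2=0 ✗
  N1 stuck-at-0: output Y1=1, Y2=0 ✗
  N1 stuck-at-1: output Y1=0, Y2=0 ✗
  N2 stuck-at-0: output Y1=0, Y2=0 ✗
  N2 stuck-at-1: output Y1=1, Y2=0 ✗
  N3 stuck-at-0: output Y1=0, Y2=0 ✗
  N3 stuck-at-1: output Y1=0, Y2=1 ✓
  N4 stuck-at-0: output Y1=0, Y2=0 ✗
  N4 stuck-at-1: output Y1=0, Y2=1 ✓
Consistent faults: {N3 stuck-at-1, N4 stuck-at-1} — 2 in all.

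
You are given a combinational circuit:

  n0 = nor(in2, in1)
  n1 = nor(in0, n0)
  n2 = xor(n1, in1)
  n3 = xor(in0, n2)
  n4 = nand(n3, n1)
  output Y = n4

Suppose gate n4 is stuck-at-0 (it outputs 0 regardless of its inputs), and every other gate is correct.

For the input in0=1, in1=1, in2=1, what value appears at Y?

Propagate with n4 forced: n0=0, n1=0, n2=1, n3=0, n4=0 [stuck-at-0].
So Y = 0. (Without the fault it would be 1.)

0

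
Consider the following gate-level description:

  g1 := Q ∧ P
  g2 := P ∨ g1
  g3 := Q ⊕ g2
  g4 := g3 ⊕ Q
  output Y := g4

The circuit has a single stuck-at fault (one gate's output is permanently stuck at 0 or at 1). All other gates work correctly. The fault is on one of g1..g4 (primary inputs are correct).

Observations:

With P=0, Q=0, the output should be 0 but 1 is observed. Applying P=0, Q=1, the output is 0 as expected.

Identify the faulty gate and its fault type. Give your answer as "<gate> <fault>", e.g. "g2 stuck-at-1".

g3 stuck-at-1

Fault-free values for test 1 (P=0, Q=0): g1=0, g2=0, g3=0, g4=0, giving Y=0. Observed 1.
Test 1: faults giving observed 1 are {g1 stuck-at-1, g2 stuck-at-1, g3 stuck-at-1, g4 stuck-at-1}.
Test 2 (P=0, Q=1): fault-free g1=0, g2=0, g3=1, g4=0 → 0; observed 0. Eliminates g1 stuck-at-1, g2 stuck-at-1, g4 stuck-at-1.
Only g3 stuck-at-1 is consistent with every test.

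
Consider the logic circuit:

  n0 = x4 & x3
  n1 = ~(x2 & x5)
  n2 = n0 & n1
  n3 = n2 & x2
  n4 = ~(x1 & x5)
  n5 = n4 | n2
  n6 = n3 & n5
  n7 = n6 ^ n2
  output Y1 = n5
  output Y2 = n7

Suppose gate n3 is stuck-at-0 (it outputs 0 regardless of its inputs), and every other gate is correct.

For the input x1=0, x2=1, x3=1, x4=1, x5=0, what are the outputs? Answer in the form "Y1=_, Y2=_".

Y1=1, Y2=1

Propagate with n3 forced: n0=1, n1=1, n2=1, n3=0 [stuck-at-0], n4=1, n5=1, n6=0, n7=1.
So the outputs are Y1=1, Y2=1. (Without the fault they would be Y1=1, Y2=0.)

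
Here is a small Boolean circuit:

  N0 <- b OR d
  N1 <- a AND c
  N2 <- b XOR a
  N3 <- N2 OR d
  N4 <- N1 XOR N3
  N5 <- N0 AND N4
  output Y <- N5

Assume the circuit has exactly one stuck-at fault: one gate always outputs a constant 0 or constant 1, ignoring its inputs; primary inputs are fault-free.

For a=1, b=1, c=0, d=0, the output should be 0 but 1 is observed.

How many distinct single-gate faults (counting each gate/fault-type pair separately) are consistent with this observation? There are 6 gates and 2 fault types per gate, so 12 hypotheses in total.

Fault-free: N0=1, N1=0, N2=0, N3=0, N4=0, N5=0 → 0. Observed 1.
  N0 stuck-at-0: output 0 ✗
  N0 stuck-at-1: output 0 ✗
  N1 stuck-at-0: output 0 ✗
  N1 stuck-at-1: output 1 ✓
  N2 stuck-at-0: output 0 ✗
  N2 stuck-at-1: output 1 ✓
  N3 stuck-at-0: output 0 ✗
  N3 stuck-at-1: output 1 ✓
  N4 stuck-at-0: output 0 ✗
  N4 stuck-at-1: output 1 ✓
  N5 stuck-at-0: output 0 ✗
  N5 stuck-at-1: output 1 ✓
Consistent faults: {N1 stuck-at-1, N2 stuck-at-1, N3 stuck-at-1, N4 stuck-at-1, N5 stuck-at-1} — 5 in all.

5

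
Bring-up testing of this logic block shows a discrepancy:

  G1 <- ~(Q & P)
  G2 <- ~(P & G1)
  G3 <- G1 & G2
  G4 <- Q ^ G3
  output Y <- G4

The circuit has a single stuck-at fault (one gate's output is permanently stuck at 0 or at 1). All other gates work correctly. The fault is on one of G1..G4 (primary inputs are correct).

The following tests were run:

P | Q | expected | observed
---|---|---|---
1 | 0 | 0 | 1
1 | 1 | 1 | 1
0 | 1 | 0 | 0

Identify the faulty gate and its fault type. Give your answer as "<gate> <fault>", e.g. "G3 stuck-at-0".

Fault-free values for test 1 (P=1, Q=0): G1=1, G2=0, G3=0, G4=0, giving Y=0. Observed 1.
Test 1: faults giving observed 1 are {G2 stuck-at-1, G3 stuck-at-1, G4 stuck-at-1}.
Test 2 (P=1, Q=1): fault-free G1=0, G2=1, G3=0, G4=1 → 1; observed 1. Eliminates G3 stuck-at-1.
Test 3 (P=0, Q=1): fault-free G1=1, G2=1, G3=1, G4=0 → 0; observed 0. Eliminates G4 stuck-at-1.
Only G2 stuck-at-1 is consistent with every test.

G2 stuck-at-1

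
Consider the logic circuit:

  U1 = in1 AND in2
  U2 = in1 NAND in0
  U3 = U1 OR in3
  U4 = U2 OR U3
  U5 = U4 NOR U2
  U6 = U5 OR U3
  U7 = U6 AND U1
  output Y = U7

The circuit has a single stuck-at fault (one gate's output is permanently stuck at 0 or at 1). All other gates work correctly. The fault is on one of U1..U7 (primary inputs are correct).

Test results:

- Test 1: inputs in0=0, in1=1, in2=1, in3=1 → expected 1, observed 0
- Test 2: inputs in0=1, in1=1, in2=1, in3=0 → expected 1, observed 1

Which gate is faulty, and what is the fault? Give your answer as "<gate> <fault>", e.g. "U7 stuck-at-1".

Fault-free values for test 1 (in0=0, in1=1, in2=1, in3=1): U1=1, U2=1, U3=1, U4=1, U5=0, U6=1, U7=1, giving Y=1. Observed 0.
Test 1: faults giving observed 0 are {U1 stuck-at-0, U3 stuck-at-0, U6 stuck-at-0, U7 stuck-at-0}.
Test 2 (in0=1, in1=1, in2=1, in3=0): fault-free U1=1, U2=0, U3=1, U4=1, U5=0, U6=1, U7=1 → 1; observed 1. Eliminates U1 stuck-at-0, U6 stuck-at-0, U7 stuck-at-0.
Only U3 stuck-at-0 is consistent with every test.

U3 stuck-at-0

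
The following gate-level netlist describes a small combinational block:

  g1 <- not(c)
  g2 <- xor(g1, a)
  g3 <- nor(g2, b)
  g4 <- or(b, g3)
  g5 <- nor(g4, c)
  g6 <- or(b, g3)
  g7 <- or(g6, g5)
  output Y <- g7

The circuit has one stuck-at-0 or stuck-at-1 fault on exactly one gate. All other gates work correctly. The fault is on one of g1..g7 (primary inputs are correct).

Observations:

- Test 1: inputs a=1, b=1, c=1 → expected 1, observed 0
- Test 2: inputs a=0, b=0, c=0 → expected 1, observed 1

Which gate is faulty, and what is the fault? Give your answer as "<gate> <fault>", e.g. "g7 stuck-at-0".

g6 stuck-at-0

Fault-free values for test 1 (a=1, b=1, c=1): g1=0, g2=1, g3=0, g4=1, g5=0, g6=1, g7=1, giving Y=1. Observed 0.
Test 1: faults giving observed 0 are {g6 stuck-at-0, g7 stuck-at-0}.
Test 2 (a=0, b=0, c=0): fault-free g1=1, g2=1, g3=0, g4=0, g5=1, g6=0, g7=1 → 1; observed 1. Eliminates g7 stuck-at-0.
Only g6 stuck-at-0 is consistent with every test.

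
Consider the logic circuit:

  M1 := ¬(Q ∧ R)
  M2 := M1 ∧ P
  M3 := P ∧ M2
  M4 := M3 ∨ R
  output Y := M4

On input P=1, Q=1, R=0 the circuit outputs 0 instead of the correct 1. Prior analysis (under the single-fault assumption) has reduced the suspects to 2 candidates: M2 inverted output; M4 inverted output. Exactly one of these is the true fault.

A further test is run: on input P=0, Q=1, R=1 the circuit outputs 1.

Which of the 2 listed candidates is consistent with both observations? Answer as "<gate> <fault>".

Evaluate each candidate on input P=0, Q=1, R=1:
  M2 inverted output: M1=0, M2=1 [inverted output], M3=0, M4=1 → 1 — matches
  M4 inverted output: M1=0, M2=0, M3=0, M4=0 [inverted output] → 0 — eliminated
Only M2 inverted output reproduces the observed 1.

M2 inverted output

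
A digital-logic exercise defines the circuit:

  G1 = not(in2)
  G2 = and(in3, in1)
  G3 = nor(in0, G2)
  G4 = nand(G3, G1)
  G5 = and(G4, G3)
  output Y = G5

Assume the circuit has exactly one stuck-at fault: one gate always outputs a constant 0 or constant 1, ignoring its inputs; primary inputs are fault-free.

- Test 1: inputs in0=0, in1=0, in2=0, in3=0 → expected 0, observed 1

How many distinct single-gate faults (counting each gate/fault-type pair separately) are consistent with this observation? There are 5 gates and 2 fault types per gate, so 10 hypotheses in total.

3

Fault-free: G1=1, G2=0, G3=1, G4=0, G5=0 → 0. Observed 1.
  G1 stuck-at-0: output 1 ✓
  G1 stuck-at-1: output 0 ✗
  G2 stuck-at-0: output 0 ✗
  G2 stuck-at-1: output 0 ✗
  G3 stuck-at-0: output 0 ✗
  G3 stuck-at-1: output 0 ✗
  G4 stuck-at-0: output 0 ✗
  G4 stuck-at-1: output 1 ✓
  G5 stuck-at-0: output 0 ✗
  G5 stuck-at-1: output 1 ✓
Consistent faults: {G1 stuck-at-0, G4 stuck-at-1, G5 stuck-at-1} — 3 in all.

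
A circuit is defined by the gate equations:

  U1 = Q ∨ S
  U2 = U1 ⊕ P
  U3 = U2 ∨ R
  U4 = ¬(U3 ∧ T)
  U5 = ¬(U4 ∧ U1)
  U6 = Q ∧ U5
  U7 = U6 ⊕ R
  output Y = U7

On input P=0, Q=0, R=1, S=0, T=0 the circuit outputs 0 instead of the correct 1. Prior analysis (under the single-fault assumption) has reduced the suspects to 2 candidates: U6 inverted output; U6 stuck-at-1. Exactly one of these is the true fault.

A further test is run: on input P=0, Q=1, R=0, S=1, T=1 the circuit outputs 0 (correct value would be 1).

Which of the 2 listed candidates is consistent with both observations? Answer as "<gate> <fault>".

Evaluate each candidate on input P=0, Q=1, R=0, S=1, T=1:
  U6 inverted output: U1=1, U2=1, U3=1, U4=0, U5=1, U6=0 [inverted output], U7=0 → 0 — matches
  U6 stuck-at-1: U1=1, U2=1, U3=1, U4=0, U5=1, U6=1 [stuck-at-1], U7=1 → 1 — eliminated
Only U6 inverted output reproduces the observed 0.

U6 inverted output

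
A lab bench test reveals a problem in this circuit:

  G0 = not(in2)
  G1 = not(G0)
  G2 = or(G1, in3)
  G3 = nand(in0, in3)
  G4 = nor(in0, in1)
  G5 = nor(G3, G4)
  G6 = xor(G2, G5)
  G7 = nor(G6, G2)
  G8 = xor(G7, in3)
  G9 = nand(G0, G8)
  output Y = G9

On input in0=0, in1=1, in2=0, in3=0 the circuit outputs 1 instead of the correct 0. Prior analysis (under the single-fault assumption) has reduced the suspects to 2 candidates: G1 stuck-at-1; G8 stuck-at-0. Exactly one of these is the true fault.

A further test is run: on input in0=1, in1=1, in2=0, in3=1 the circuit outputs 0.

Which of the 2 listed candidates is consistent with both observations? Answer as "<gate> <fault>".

G1 stuck-at-1

Evaluate each candidate on input in0=1, in1=1, in2=0, in3=1:
  G1 stuck-at-1: G0=1, G1=1 [stuck-at-1], G2=1, G3=0, G4=0, G5=1, G6=0, G7=0, G8=1, G9=0 → 0 — matches
  G8 stuck-at-0: G0=1, G1=0, G2=1, G3=0, G4=0, G5=1, G6=0, G7=0, G8=0 [stuck-at-0], G9=1 → 1 — eliminated
Only G1 stuck-at-1 reproduces the observed 0.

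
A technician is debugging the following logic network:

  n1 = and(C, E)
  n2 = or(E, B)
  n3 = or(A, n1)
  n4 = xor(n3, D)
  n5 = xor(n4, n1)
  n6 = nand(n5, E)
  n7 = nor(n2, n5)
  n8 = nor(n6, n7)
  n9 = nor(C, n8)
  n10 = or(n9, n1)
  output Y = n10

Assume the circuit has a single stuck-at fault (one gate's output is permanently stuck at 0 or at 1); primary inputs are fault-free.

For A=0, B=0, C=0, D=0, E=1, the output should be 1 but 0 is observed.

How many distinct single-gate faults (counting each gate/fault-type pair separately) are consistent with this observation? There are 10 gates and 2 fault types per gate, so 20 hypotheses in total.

Fault-free: n1=0, n2=1, n3=0, n4=0, n5=0, n6=1, n7=0, n8=0, n9=1, n10=1 → 1. Observed 0.
  n1: none of the 2 fault types match ✗
  n2: none of the 2 fault types match ✗
  n3: stuck-at-1 ✓; others ✗
  n4: stuck-at-1 ✓; others ✗
  n5: stuck-at-1 ✓; others ✗
  n6: stuck-at-0 ✓; others ✗
  n7: none of the 2 fault types match ✗
  n8: stuck-at-1 ✓; others ✗
  n9: stuck-at-0 ✓; others ✗
  n10: stuck-at-0 ✓; others ✗
Consistent faults: {n3 stuck-at-1, n4 stuck-at-1, n5 stuck-at-1, n6 stuck-at-0, n8 stuck-at-1, n9 stuck-at-0, n10 stuck-at-0} — 7 in all.

7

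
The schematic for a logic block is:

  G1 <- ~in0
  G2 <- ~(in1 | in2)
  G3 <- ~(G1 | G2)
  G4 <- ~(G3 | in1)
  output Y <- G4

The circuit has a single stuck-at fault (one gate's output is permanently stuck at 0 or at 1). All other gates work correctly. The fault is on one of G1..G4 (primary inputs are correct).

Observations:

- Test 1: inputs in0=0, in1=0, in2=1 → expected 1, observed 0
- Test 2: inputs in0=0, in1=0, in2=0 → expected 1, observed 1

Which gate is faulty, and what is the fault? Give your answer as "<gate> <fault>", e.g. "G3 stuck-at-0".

Fault-free values for test 1 (in0=0, in1=0, in2=1): G1=1, G2=0, G3=0, G4=1, giving Y=1. Observed 0.
Test 1: faults giving observed 0 are {G1 stuck-at-0, G3 stuck-at-1, G4 stuck-at-0}.
Test 2 (in0=0, in1=0, in2=0): fault-free G1=1, G2=1, G3=0, G4=1 → 1; observed 1. Eliminates G3 stuck-at-1, G4 stuck-at-0.
Only G1 stuck-at-0 is consistent with every test.

G1 stuck-at-0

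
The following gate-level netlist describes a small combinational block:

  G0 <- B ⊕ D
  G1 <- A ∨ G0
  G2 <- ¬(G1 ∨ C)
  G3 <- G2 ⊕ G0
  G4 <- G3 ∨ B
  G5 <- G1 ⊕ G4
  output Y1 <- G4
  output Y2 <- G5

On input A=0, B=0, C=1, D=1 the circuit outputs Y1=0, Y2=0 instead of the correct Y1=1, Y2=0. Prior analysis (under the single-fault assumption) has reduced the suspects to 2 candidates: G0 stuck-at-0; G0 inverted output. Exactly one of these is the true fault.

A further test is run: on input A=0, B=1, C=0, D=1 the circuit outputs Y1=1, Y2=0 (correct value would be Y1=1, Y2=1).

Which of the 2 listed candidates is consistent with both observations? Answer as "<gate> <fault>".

G0 inverted output

Evaluate each candidate on input A=0, B=1, C=0, D=1:
  G0 stuck-at-0: G0=0 [stuck-at-0], G1=0, G2=1, G3=1, G4=1, G5=1 → Y1=1, Y2=1 — eliminated
  G0 inverted output: G0=1 [inverted output], G1=1, G2=0, G3=1, G4=1, G5=0 → Y1=1, Y2=0 — matches
Only G0 inverted output reproduces the observed Y1=1, Y2=0.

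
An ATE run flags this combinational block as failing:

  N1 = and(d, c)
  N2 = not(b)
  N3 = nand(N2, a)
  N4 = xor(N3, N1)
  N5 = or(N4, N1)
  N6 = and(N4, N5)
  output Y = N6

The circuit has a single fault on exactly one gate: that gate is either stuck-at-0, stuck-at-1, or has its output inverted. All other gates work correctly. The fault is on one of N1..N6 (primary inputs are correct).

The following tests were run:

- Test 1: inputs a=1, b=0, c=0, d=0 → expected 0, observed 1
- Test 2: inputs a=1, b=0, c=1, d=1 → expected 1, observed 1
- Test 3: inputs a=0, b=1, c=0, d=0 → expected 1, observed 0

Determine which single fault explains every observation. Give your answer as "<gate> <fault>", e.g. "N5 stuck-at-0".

Fault-free values for test 1 (a=1, b=0, c=0, d=0): N1=0, N2=1, N3=0, N4=0, N5=0, N6=0, giving Y=0. Observed 1.
Test 1: faults giving observed 1 are {N1 stuck-at-1, N1 inverted output, N2 stuck-at-0, N2 inverted output, N3 stuck-at-1, N3 inverted output, N4 stuck-at-1, N4 inverted output, N6 stuck-at-1, N6 inverted output}.
Test 2 (a=1, b=0, c=1, d=1): fault-free N1=1, N2=1, N3=0, N4=1, N5=1, N6=1 → 1; observed 1. Eliminates N1 inverted output, N2 stuck-at-0, N2 inverted output, N3 stuck-at-1, N3 inverted output, N4 inverted output, N6 inverted output.
Test 3 (a=0, b=1, c=0, d=0): fault-free N1=0, N2=0, N3=1, N4=1, N5=1, N6=1 → 1; observed 0. Eliminates N4 stuck-at-1, N6 stuck-at-1.
Only N1 stuck-at-1 is consistent with every test.

N1 stuck-at-1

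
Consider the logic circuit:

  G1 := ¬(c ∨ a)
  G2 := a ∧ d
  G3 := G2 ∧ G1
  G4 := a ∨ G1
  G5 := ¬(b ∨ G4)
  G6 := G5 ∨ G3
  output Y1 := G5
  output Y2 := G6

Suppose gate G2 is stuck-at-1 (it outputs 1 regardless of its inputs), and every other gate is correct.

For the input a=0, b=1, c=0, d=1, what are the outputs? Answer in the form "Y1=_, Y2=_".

Propagate with G2 forced: G1=1, G2=1 [stuck-at-1], G3=1, G4=1, G5=0, G6=1.
So the outputs are Y1=0, Y2=1. (Without the fault they would be Y1=0, Y2=0.)

Y1=0, Y2=1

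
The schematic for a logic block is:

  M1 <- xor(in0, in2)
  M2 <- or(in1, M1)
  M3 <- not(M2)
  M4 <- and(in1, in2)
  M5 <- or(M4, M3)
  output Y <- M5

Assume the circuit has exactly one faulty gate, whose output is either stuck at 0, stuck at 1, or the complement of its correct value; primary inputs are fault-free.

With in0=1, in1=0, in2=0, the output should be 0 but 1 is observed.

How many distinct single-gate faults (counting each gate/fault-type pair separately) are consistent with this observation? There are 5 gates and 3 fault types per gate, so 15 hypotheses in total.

Fault-free: M1=1, M2=1, M3=0, M4=0, M5=0 → 0. Observed 1.
  M1: stuck-at-0, inverted output ✓; others ✗
  M2: stuck-at-0, inverted output ✓; others ✗
  M3: stuck-at-1, inverted output ✓; others ✗
  M4: stuck-at-1, inverted output ✓; others ✗
  M5: stuck-at-1, inverted output ✓; others ✗
Consistent faults: {M1 stuck-at-0, M1 inverted output, M2 stuck-at-0, M2 inverted output, M3 stuck-at-1, M3 inverted output, M4 stuck-at-1, M4 inverted output, M5 stuck-at-1, M5 inverted output} — 10 in all.

10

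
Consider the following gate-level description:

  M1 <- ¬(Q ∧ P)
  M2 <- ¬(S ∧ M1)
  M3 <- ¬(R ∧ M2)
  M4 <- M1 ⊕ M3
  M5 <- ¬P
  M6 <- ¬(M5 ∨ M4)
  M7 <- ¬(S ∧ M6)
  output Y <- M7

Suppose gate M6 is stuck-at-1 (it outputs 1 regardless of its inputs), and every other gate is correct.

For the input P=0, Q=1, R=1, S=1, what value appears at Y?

Propagate with M6 forced: M1=1, M2=0, M3=1, M4=0, M5=1, M6=1 [stuck-at-1], M7=0.
So Y = 0. (Without the fault it would be 1.)

0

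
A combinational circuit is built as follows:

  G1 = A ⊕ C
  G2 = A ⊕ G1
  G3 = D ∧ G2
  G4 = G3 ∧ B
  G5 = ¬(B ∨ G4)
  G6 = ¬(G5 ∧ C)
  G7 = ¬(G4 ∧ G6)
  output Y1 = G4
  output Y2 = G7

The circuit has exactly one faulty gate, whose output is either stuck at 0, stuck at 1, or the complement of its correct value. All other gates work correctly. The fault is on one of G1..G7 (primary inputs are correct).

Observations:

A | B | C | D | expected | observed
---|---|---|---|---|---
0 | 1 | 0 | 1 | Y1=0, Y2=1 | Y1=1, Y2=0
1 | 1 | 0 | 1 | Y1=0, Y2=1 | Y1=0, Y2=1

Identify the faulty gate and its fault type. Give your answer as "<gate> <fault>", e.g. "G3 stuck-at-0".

G1 stuck-at-1

Fault-free values for test 1 (A=0, B=1, C=0, D=1): G1=0, G2=0, G3=0, G4=0, G5=0, G6=1, G7=1, giving Y1=0, Y2=1. Observed Y1=1, Y2=0.
Test 1: faults giving observed Y1=1, Y2=0 are {G1 stuck-at-1, G1 inverted output, G2 stuck-at-1, G2 inverted output, G3 stuck-at-1, G3 inverted output, G4 stuck-at-1, G4 inverted output}.
Test 2 (A=1, B=1, C=0, D=1): fault-free G1=1, G2=0, G3=0, G4=0, G5=0, G6=1, G7=1 → Y1=0, Y2=1; observed Y1=0, Y2=1. Eliminates G1 inverted output, G2 stuck-at-1, G2 inverted output, G3 stuck-at-1, G3 inverted output, G4 stuck-at-1, G4 inverted output.
Only G1 stuck-at-1 is consistent with every test.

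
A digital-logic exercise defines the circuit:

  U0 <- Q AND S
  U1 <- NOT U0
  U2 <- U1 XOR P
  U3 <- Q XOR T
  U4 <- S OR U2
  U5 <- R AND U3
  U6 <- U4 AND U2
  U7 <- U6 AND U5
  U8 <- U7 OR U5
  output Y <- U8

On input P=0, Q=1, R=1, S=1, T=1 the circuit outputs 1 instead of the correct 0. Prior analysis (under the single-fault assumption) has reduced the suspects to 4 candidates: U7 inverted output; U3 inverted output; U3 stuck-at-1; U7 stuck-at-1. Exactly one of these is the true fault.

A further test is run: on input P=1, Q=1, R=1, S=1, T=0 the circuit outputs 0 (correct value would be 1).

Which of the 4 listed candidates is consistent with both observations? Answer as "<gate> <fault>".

U3 inverted output

Evaluate each candidate on input P=1, Q=1, R=1, S=1, T=0:
  U7 inverted output: U0=1, U1=0, U2=1, U3=1, U4=1, U5=1, U6=1, U7=0 [inverted output], U8=1 → 1 — eliminated
  U3 inverted output: U0=1, U1=0, U2=1, U3=0 [inverted output], U4=1, U5=0, U6=1, U7=0, U8=0 → 0 — matches
  U3 stuck-at-1: U0=1, U1=0, U2=1, U3=1 [stuck-at-1], U4=1, U5=1, U6=1, U7=1, U8=1 → 1 — eliminated
  U7 stuck-at-1: U0=1, U1=0, U2=1, U3=1, U4=1, U5=1, U6=1, U7=1 [stuck-at-1], U8=1 → 1 — eliminated
Only U3 inverted output reproduces the observed 0.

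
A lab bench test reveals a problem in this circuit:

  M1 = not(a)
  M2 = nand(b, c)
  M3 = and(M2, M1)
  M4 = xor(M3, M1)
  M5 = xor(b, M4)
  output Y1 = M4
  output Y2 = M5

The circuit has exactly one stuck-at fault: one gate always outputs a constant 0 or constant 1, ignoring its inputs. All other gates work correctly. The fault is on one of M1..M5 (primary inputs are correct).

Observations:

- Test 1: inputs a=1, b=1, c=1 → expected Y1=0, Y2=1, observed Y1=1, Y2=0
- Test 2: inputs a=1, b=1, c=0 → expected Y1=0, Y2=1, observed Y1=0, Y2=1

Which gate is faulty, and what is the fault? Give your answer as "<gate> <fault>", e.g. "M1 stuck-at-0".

M1 stuck-at-1

Fault-free values for test 1 (a=1, b=1, c=1): M1=0, M2=0, M3=0, M4=0, M5=1, giving Y1=0, Y2=1. Observed Y1=1, Y2=0.
Test 1: faults giving observed Y1=1, Y2=0 are {M1 stuck-at-1, M3 stuck-at-1, M4 stuck-at-1}.
Test 2 (a=1, b=1, c=0): fault-free M1=0, M2=1, M3=0, M4=0, M5=1 → Y1=0, Y2=1; observed Y1=0, Y2=1. Eliminates M3 stuck-at-1, M4 stuck-at-1.
Only M1 stuck-at-1 is consistent with every test.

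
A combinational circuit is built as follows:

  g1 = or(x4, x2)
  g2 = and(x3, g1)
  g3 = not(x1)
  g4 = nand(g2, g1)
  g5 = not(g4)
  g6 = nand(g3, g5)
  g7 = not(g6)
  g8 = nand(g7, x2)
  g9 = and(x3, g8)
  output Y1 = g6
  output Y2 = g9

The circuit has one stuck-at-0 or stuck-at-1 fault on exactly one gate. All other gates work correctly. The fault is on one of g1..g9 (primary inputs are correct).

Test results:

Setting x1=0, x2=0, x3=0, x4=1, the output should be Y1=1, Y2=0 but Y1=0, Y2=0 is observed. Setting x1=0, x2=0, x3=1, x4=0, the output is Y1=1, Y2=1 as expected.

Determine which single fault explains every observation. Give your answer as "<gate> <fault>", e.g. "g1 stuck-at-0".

Fault-free values for test 1 (x1=0, x2=0, x3=0, x4=1): g1=1, g2=0, g3=1, g4=1, g5=0, g6=1, g7=0, g8=1, g9=0, giving Y1=1, Y2=0. Observed Y1=0, Y2=0.
Test 1: faults giving observed Y1=0, Y2=0 are {g2 stuck-at-1, g4 stuck-at-0, g5 stuck-at-1, g6 stuck-at-0}.
Test 2 (x1=0, x2=0, x3=1, x4=0): fault-free g1=0, g2=0, g3=1, g4=1, g5=0, g6=1, g7=0, g8=1, g9=1 → Y1=1, Y2=1; observed Y1=1, Y2=1. Eliminates g4 stuck-at-0, g5 stuck-at-1, g6 stuck-at-0.
Only g2 stuck-at-1 is consistent with every test.

g2 stuck-at-1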